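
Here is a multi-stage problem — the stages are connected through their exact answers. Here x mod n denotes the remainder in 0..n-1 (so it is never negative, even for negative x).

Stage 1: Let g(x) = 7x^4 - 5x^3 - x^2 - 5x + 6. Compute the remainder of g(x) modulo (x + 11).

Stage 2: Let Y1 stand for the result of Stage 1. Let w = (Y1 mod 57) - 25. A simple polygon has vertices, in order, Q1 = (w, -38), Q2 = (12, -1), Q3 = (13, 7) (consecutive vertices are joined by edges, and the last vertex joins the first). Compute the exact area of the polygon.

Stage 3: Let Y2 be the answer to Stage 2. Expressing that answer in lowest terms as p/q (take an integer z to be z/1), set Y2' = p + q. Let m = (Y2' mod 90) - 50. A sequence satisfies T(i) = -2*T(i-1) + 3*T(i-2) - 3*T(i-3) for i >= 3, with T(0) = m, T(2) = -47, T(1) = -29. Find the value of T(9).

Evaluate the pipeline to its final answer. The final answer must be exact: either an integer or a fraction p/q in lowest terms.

-19523

Stage 1: remainder = value at the root: 7*(-11)^4 - 5*(-11)^3 - 1*(-11)^2 - 5*(-11)^1 + 6 = (102487) + (6655) + (-121) + (55) + (6) = 109082; answer 109082
Stage 2: Y1 = 109082; w = 16; cross terms: (16*-1 - 12*-38)=440, (12*7 - 13*-1)=97, (13*-38 - 16*7)=-606; twice the area = |-69| = 69; area = 69/2; answer 69/2
Stage 3: Y2 = 69/2; threaded value p + q = 71; m = 21; T(3) = -2*(-47) + 3*(-29) - 3*(21) = -56; iterating: T(3)=-56, T(4)=58, T(5)=-143, T(6)=628, T(7)=-1859, T(8)=6031, T(9)=-19523; answer -19523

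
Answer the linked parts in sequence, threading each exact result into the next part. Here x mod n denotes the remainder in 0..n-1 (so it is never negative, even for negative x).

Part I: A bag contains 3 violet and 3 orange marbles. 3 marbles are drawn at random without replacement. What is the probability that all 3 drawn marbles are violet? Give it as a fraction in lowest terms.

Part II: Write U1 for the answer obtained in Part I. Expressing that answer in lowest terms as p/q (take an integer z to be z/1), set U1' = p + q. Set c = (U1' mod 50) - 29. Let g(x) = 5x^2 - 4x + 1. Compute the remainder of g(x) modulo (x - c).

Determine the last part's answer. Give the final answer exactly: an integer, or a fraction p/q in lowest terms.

Part I: total draws C(6,3) = 20; favorable C(3,3) = 1; P = 1/20; answer 1/20
Part II: U1 = 1/20; threaded value p + q = 21; c = -8; remainder = value at the root: 5*(-8)^2 - 4*(-8)^1 + 1 = (320) + (32) + (1) = 353; answer 353

353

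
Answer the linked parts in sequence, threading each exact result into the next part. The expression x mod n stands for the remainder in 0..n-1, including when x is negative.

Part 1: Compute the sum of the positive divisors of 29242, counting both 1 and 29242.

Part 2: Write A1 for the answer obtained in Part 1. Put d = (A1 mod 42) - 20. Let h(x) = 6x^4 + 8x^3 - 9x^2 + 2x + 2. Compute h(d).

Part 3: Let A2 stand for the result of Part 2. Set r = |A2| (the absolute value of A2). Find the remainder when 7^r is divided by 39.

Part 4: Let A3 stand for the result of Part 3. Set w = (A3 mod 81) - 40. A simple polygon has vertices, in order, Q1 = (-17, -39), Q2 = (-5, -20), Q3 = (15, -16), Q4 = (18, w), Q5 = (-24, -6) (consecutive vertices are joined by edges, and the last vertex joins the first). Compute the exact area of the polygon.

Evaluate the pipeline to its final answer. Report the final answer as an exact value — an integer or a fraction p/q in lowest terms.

477

Part 1: 29242 = 2 * 14621; sigma = (1 + 2) * (1 + 14621) = 3 * 14622 = 43866; answer 43866
Part 2: A1 = 43866; d = -2; 6*(-2)^4 + 8*(-2)^3 - 9*(-2)^2 + 2*(-2)^1 + 2 = (96) + (-64) + (-36) + (-4) + (2) = -6; answer -6
Part 3: A2 = -6; r = 6; squarings mod 39: 7^1=7, 7^2=10, 7^4=22; 7^6 = 7^2 * 7^4 = 25 (mod 39); answer 25
Part 4: A3 = 25; w = -15; cross terms: (-17*-20 - -5*-39)=145, (-5*-16 - 15*-20)=380, (15*-15 - 18*-16)=63, (18*-6 - -24*-15)=-468, (-24*-39 - -17*-6)=834; twice the area = |954| = 954; area = 477; answer 477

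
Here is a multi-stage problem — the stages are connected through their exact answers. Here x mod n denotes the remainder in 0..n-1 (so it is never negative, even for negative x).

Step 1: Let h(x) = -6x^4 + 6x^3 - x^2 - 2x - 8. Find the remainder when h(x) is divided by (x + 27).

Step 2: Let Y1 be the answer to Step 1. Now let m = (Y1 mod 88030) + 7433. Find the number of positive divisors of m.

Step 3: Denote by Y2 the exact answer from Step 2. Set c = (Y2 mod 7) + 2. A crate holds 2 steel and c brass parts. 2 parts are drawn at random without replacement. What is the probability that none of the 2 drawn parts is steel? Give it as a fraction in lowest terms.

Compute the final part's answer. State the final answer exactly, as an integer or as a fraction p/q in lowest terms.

15/28

Step 1: remainder = value at the root: -6*(-27)^4 + 6*(-27)^3 - 1*(-27)^2 - 2*(-27)^1 - 8 = (-3188646) + (-118098) + (-729) + (54) + (-8) = -3307427; answer -3307427
Step 2: Y1 = -3307427; m = 45146; 45146 = 2 * 22573; number of divisors = (1+1) * (1+1) = 4; answer 4
Step 3: Y2 = 4; c = 6; total draws C(8,2) = 28; favorable C(6,2) = 15; P = 15/28; answer 15/28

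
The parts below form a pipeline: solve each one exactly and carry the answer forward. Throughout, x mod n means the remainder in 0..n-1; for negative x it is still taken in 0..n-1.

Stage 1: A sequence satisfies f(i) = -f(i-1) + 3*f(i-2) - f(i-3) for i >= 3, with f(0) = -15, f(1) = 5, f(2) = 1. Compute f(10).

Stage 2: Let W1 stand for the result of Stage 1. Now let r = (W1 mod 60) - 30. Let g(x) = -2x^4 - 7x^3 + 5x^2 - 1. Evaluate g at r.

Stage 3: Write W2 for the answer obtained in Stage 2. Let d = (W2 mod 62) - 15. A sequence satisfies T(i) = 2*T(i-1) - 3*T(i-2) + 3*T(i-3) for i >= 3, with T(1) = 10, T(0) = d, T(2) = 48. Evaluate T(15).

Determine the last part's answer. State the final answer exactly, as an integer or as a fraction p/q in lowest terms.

-3198

Stage 1: f(3) = -1*(1) + 3*(5) - 1*(-15) = 29; iterating: f(3)=29, f(4)=-31, f(5)=117, f(6)=-239, f(7)=621, f(8)=-1455, f(9)=3557, f(10)=-8543; answer -8543
Stage 2: W1 = -8543; r = 7; -2*(7)^4 - 7*(7)^3 + 5*(7)^2 - 1 = (-4802) + (-2401) + (245) + (-1) = -6959; answer -6959
Stage 3: W2 = -6959; d = 32; T(3) = 2*(48) - 3*(10) + 3*(32) = 162; iterating: T(3)=162, T(4)=210, T(5)=78, T(6)=12, T(7)=420, T(8)=1038, T(9)=852, T(10)=-150, T(11)=258, T(12)=3522, T(13)=5820, T(14)=1848, T(15)=-3198; answer -3198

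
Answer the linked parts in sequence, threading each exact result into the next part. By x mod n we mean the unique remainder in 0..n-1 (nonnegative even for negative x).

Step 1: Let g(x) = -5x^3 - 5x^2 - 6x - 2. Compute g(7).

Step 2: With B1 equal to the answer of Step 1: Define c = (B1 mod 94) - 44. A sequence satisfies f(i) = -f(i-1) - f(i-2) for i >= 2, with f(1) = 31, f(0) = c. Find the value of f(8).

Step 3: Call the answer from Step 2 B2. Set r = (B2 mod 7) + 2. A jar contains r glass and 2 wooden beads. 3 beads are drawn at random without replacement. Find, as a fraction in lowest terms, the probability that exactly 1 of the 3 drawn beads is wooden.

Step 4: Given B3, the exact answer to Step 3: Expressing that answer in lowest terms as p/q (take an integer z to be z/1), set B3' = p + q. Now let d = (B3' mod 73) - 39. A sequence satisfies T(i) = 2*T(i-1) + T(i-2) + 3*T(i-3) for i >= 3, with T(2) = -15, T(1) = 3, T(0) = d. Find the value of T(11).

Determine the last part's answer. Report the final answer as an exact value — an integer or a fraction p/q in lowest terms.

Step 1: -5*(7)^3 - 5*(7)^2 - 6*(7)^1 - 2 = (-1715) + (-245) + (-42) + (-2) = -2004; answer -2004
Step 2: B1 = -2004; c = 20; f(2) = -1*(31) - 1*(20) = -51; iterating: f(2)=-51, f(3)=20, f(4)=31, f(5)=-51, f(6)=20, f(7)=31, f(8)=-51; answer -51
Step 3: B2 = -51; r = 7; total draws C(9,3) = 84; favorable C(2,1)*C(7,2) = 42; P = 1/2; answer 1/2
Step 4: B3 = 1/2; threaded value p + q = 3; d = -36; T(3) = 2*(-15) + 1*(3) + 3*(-36) = -135; iterating: T(3)=-135, T(4)=-276, T(5)=-732, T(6)=-2145, T(7)=-5850, T(8)=-16041, T(9)=-44367, T(10)=-122325, T(11)=-337140; answer -337140

-337140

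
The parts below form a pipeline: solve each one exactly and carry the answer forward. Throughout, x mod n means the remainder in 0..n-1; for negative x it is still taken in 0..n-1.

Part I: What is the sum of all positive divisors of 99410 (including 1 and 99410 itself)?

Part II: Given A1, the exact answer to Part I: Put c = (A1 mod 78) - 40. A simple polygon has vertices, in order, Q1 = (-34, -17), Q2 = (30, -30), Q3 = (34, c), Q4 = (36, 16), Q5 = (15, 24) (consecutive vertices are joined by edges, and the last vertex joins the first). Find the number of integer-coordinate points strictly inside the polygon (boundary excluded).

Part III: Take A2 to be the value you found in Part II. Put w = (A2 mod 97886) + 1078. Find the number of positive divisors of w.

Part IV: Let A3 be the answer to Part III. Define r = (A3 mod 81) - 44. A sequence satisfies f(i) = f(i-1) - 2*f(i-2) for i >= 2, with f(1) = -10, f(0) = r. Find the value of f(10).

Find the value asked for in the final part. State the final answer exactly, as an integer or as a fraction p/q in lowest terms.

-1250

Part I: 99410 = 2 * 5 * 9941; sigma = (1 + 2) * (1 + 5) * (1 + 9941) = 3 * 6 * 9942 = 178956; answer 178956
Part II: A1 = 178956; c = -16; cross terms: (-34*-30 - 30*-17)=1530, (30*-16 - 34*-30)=540, (34*16 - 36*-16)=1120, (36*24 - 15*16)=624, (15*-17 - -34*24)=561; twice the area = |4375| = 4375; area = 4375/2; boundary points = 1 + 2 + 2 + 1 + 1 = 7; strictly interior points = area - boundary/2 + 1 = 2185; answer 2185
Part III: A2 = 2185; w = 3263; 3263 = 13 * 251; number of divisors = (1+1) * (1+1) = 4; answer 4
Part IV: A3 = 4; r = -40; f(2) = 1*(-10) - 2*(-40) = 70; iterating: f(2)=70, f(3)=90, f(4)=-50, f(5)=-230, f(6)=-130, f(7)=330, f(8)=590, f(9)=-70, f(10)=-1250; answer -1250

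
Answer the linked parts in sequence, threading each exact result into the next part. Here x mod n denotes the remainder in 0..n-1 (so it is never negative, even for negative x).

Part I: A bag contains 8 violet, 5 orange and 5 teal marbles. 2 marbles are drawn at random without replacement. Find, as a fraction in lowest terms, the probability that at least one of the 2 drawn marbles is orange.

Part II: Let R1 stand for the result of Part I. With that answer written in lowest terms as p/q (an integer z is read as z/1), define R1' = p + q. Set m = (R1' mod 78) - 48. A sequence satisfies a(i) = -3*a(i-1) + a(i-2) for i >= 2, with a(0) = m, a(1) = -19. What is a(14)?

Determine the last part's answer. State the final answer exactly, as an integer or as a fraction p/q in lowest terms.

140060605

Part I: total draws C(18,2) = 153; complement C(13,2) = 78; favorable 153 - 78 = 75; P = 25/51; answer 25/51
Part II: R1 = 25/51; threaded value p + q = 76; m = 28; a(2) = -3*(-19) + 1*(28) = 85; iterating: a(2)=85, a(3)=-274, a(4)=907, a(5)=-2995, a(6)=9892, a(7)=-32671, a(8)=107905, a(9)=-356386, a(10)=1177063, a(11)=-3887575, a(12)=12839788, a(13)=-42406939, a(14)=140060605; answer 140060605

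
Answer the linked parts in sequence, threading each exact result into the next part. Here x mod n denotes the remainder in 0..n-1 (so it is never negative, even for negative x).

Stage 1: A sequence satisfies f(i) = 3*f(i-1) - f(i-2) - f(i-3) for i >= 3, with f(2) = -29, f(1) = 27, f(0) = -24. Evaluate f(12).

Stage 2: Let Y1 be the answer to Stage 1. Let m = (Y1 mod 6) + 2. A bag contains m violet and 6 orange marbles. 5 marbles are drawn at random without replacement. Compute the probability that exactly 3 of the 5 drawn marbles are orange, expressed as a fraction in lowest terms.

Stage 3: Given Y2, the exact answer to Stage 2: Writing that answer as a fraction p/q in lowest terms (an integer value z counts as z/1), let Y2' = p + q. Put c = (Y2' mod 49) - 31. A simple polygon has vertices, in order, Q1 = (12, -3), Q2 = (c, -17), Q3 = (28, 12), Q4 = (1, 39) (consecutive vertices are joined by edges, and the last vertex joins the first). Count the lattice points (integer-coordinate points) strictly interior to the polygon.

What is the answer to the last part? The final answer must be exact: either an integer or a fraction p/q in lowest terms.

Stage 1: f(3) = 3*(-29) - 1*(27) - 1*(-24) = -90; iterating: f(3)=-90, f(4)=-268, f(5)=-685, f(6)=-1697, f(7)=-4138, f(8)=-10032, f(9)=-24261, f(10)=-58613, f(11)=-141546, f(12)=-341764; answer -341764
Stage 2: Y1 = -341764; m = 4; total draws C(10,5) = 252; favorable C(6,3)*C(4,2) = 120; P = 10/21; answer 10/21
Stage 3: Y2 = 10/21; threaded value p + q = 31; c = 0; cross terms: (12*-17 - 0*-3)=-204, (0*12 - 28*-17)=476, (28*39 - 1*12)=1080, (1*-3 - 12*39)=-471; twice the area = |881| = 881; area = 881/2; boundary points = 2 + 1 + 27 + 1 = 31; strictly interior points = area - boundary/2 + 1 = 426; answer 426

426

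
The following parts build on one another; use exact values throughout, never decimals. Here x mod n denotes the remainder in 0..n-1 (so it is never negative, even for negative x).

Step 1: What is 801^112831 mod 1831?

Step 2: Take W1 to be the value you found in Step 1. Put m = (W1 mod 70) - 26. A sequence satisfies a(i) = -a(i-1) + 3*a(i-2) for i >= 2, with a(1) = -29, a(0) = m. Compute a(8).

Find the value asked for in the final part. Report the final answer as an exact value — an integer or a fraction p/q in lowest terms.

5420

Step 1: squarings mod 1831: 801^1=801, 801^2=751, 801^4=53, 801^8=978, 801^16=702, 801^32=265, 801^64=647, 801^128=1141, 801^256=40, 801^512=1600, 801^1024=262, 801^2048=897, 801^4096=800, 801^8192=981, 801^16384=1086, 801^32768=232, 801^65536=725; 801^112831 = 801^1 * 801^2 * 801^4 * 801^8 * 801^16 * 801^32 * 801^128 * 801^2048 * 801^4096 * 801^8192 * 801^32768 * 801^65536 = 1773 (mod 1831); answer 1773
Step 2: W1 = 1773; m = -3; a(2) = -1*(-29) + 3*(-3) = 20; iterating: a(2)=20, a(3)=-107, a(4)=167, a(5)=-488, a(6)=989, a(7)=-2453, a(8)=5420; answer 5420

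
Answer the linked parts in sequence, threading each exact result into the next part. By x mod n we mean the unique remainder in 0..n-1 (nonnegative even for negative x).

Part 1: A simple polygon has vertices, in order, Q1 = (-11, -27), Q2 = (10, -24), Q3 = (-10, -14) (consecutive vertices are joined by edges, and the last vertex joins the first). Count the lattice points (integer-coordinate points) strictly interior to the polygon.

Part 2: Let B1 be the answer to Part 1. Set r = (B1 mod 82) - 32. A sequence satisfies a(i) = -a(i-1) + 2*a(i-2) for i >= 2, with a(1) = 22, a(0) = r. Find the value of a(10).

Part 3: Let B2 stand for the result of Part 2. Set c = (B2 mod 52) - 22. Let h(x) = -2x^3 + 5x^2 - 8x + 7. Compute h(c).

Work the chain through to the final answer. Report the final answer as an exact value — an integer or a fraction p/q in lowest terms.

Part 1: cross terms: (-11*-24 - 10*-27)=534, (10*-14 - -10*-24)=-380, (-10*-27 - -11*-14)=116; twice the area = |270| = 270; area = 135; boundary points = 3 + 10 + 1 = 14; strictly interior points = area - boundary/2 + 1 = 129; answer 129
Part 2: B1 = 129; r = 15; a(2) = -1*(22) + 2*(15) = 8; iterating: a(2)=8, a(3)=36, a(4)=-20, a(5)=92, a(6)=-132, a(7)=316, a(8)=-580, a(9)=1212, a(10)=-2372; answer -2372
Part 3: B2 = -2372; c = -2; -2*(-2)^3 + 5*(-2)^2 - 8*(-2)^1 + 7 = (16) + (20) + (16) + (7) = 59; answer 59

59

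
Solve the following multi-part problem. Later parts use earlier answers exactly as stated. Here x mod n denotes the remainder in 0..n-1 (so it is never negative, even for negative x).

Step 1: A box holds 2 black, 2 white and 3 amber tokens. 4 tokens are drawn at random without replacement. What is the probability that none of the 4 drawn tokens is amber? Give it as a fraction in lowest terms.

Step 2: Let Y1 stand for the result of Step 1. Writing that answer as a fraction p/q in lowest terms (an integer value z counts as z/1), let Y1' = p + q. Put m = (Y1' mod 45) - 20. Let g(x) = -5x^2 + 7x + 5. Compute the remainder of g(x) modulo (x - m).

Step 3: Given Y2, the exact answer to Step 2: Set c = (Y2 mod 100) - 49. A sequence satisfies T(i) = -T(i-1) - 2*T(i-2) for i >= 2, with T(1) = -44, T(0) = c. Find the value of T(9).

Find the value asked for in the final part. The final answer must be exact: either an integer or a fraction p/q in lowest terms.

Step 1: total draws C(7,4) = 35; favorable C(4,4) = 1; P = 1/35; answer 1/35
Step 2: Y1 = 1/35; threaded value p + q = 36; m = 16; remainder = value at the root: -5*(16)^2 + 7*(16)^1 + 5 = (-1280) + (112) + (5) = -1163; answer -1163
Step 3: Y2 = -1163; c = -12; T(2) = -1*(-44) - 2*(-12) = 68; iterating: T(2)=68, T(3)=20, T(4)=-156, T(5)=116, T(6)=196, T(7)=-428, T(8)=36, T(9)=820; answer 820

820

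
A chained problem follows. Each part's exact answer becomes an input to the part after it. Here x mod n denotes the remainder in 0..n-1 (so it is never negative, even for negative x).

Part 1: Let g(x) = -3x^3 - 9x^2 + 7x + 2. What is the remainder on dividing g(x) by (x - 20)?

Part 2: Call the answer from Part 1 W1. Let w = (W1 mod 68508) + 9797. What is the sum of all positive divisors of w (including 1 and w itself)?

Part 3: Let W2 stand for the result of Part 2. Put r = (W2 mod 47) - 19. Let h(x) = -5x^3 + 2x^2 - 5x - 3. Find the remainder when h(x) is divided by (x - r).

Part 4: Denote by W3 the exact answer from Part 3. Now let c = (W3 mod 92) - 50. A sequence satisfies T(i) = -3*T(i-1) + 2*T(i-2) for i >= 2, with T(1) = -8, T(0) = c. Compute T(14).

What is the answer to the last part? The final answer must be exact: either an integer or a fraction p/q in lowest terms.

Part 1: remainder = value at the root: -3*(20)^3 - 9*(20)^2 + 7*(20)^1 + 2 = (-24000) + (-3600) + (140) + (2) = -27458; answer -27458
Part 2: W1 = -27458; w = 50847; 50847 = 3 * 17 * 997; sigma = (1 + 3) * (1 + 17) * (1 + 997) = 4 * 18 * 998 = 71856; answer 71856
Part 3: W2 = 71856; r = 21; remainder = value at the root: -5*(21)^3 + 2*(21)^2 - 5*(21)^1 - 3 = (-46305) + (882) + (-105) + (-3) = -45531; answer -45531
Part 4: W3 = -45531; c = -41; T(2) = -3*(-8) + 2*(-41) = -58; iterating: T(2)=-58, T(3)=158, T(4)=-590, T(5)=2086, T(6)=-7438, T(7)=26486, T(8)=-94334, T(9)=335974, T(10)=-1196590, T(11)=4261718, T(12)=-15178334, T(13)=54058438, T(14)=-192531982; answer -192531982

-192531982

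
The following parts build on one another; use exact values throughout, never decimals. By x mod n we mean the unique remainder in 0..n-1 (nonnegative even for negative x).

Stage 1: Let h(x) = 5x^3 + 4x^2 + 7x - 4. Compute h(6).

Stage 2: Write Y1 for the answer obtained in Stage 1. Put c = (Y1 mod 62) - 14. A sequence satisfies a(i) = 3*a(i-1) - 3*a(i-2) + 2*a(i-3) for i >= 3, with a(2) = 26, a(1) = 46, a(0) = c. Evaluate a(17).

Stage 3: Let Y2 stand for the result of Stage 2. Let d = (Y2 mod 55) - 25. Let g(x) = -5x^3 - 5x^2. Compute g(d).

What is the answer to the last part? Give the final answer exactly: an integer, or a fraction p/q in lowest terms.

-18000

Stage 1: 5*(6)^3 + 4*(6)^2 + 7*(6)^1 - 4 = (1080) + (144) + (42) + (-4) = 1262; answer 1262
Stage 2: Y1 = 1262; c = 8; a(3) = 3*(26) - 3*(46) + 2*(8) = -44; iterating: a(3)=-44, a(4)=-118, a(5)=-170, a(6)=-244, a(7)=-458, a(8)=-982, a(9)=-2060, a(10)=-4150, a(11)=-8234, a(12)=-16372, a(13)=-32714, a(14)=-65494, a(15)=-131084, a(16)=-262198, a(17)=-524330; answer -524330
Stage 3: Y2 = -524330; d = 15; -5*(15)^3 - 5*(15)^2 = (-16875) + (-1125) = -18000; answer -18000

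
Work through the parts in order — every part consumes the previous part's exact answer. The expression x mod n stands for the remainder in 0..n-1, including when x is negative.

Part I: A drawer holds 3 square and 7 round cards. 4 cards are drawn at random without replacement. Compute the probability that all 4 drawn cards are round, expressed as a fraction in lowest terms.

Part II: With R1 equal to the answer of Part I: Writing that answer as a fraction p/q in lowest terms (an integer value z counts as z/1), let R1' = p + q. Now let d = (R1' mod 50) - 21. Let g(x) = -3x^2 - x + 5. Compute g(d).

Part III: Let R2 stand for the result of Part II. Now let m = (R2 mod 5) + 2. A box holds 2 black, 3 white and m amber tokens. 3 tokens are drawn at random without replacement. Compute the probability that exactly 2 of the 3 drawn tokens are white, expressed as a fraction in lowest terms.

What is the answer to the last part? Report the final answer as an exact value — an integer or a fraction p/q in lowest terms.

Part I: total draws C(10,4) = 210; favorable C(7,4) = 35; P = 1/6; answer 1/6
Part II: R1 = 1/6; threaded value p + q = 7; d = -14; -3*(-14)^2 - 1*(-14)^1 + 5 = (-588) + (14) + (5) = -569; answer -569
Part III: R2 = -569; m = 3; total draws C(8,3) = 56; favorable C(3,2)*C(5,1) = 15; P = 15/56; answer 15/56

15/56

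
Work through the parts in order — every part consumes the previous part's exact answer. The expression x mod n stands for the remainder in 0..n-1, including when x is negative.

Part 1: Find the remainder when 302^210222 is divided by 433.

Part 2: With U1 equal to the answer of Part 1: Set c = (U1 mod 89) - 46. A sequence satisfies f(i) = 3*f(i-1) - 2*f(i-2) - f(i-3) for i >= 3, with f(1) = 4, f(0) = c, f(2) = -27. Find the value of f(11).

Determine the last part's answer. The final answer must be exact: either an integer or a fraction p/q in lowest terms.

2405

Part 1: squarings mod 433: 302^1=302, 302^2=274, 302^4=167, 302^8=177, 302^16=153, 302^32=27, 302^64=296, 302^128=150, 302^256=417, 302^512=256, 302^1024=153, 302^2048=27, 302^4096=296, 302^8192=150, 302^16384=417, 302^32768=256, 302^65536=153, 302^131072=27; 302^210222 = 302^2 * 302^4 * 302^8 * 302^32 * 302^256 * 302^1024 * 302^4096 * 302^8192 * 302^65536 * 302^131072 = 285 (mod 433); answer 285
Part 2: U1 = 285; c = -28; f(3) = 3*(-27) - 2*(4) - 1*(-28) = -61; iterating: f(3)=-61, f(4)=-133, f(5)=-250, f(6)=-423, f(7)=-636, f(8)=-812, f(9)=-741, f(10)=37, f(11)=2405; answer 2405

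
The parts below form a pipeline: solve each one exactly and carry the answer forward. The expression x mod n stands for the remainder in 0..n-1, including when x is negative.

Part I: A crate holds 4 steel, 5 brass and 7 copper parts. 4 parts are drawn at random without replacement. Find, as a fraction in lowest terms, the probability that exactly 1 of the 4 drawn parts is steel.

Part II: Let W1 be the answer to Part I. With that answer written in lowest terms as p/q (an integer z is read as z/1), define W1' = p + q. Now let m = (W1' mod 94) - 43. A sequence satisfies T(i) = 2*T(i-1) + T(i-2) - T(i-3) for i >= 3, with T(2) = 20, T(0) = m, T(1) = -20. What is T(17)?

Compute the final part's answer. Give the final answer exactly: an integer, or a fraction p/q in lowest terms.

Part I: total draws C(16,4) = 1820; favorable C(4,1)*C(12,3) = 880; P = 44/91; answer 44/91
Part II: W1 = 44/91; threaded value p + q = 135; m = -2; T(3) = 2*(20) + 1*(-20) - 1*(-2) = 22; iterating: T(3)=22, T(4)=84, T(5)=170, T(6)=402, T(7)=890, T(8)=2012, T(9)=4512, T(10)=10146, T(11)=22792, T(12)=51218, T(13)=115082, T(14)=258590, T(15)=581044, T(16)=1305596, T(17)=2933646; answer 2933646

2933646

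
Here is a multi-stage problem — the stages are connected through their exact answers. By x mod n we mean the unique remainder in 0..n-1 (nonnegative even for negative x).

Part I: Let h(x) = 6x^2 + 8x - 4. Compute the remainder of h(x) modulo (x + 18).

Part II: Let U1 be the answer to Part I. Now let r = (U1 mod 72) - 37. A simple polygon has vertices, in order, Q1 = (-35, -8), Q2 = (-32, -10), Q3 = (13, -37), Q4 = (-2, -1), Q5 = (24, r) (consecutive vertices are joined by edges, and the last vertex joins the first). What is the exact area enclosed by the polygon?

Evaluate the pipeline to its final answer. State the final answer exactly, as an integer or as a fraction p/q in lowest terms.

Part I: remainder = value at the root: 6*(-18)^2 + 8*(-18)^1 - 4 = (1944) + (-144) + (-4) = 1796; answer 1796
Part II: U1 = 1796; r = 31; cross terms: (-35*-10 - -32*-8)=94, (-32*-37 - 13*-10)=1314, (13*-1 - -2*-37)=-87, (-2*31 - 24*-1)=-38, (24*-8 - -35*31)=893; twice the area = |2176| = 2176; area = 1088; answer 1088

1088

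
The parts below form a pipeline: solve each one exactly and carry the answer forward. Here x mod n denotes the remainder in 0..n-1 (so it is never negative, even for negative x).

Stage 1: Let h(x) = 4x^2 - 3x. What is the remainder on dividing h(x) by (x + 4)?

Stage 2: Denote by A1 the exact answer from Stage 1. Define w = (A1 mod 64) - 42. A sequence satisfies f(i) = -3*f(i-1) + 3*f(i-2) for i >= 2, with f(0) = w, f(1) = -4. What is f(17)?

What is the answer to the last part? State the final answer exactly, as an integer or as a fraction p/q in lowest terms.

29756536326

Stage 1: remainder = value at the root: 4*(-4)^2 - 3*(-4)^1 = (64) + (12) = 76; answer 76
Stage 2: A1 = 76; w = -30; f(2) = -3*(-4) + 3*(-30) = -78; iterating: f(2)=-78, f(3)=222, f(4)=-900, f(5)=3366, f(6)=-12798, f(7)=48492, f(8)=-183870, f(9)=697086, f(10)=-2642868, f(11)=10019862, f(12)=-37988190, f(13)=144024156, f(14)=-546037038, f(15)=2070183582, f(16)=-7848661860, f(17)=29756536326; answer 29756536326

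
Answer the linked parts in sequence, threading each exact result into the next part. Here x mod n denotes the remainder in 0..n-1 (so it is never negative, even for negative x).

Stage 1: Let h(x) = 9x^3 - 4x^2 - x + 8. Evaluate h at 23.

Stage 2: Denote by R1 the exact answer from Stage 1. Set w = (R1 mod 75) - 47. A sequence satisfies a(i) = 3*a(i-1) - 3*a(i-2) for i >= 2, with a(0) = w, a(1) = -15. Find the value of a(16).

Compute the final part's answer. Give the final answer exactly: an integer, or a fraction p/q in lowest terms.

Stage 1: 9*(23)^3 - 4*(23)^2 - 1*(23)^1 + 8 = (109503) + (-2116) + (-23) + (8) = 107372; answer 107372
Stage 2: R1 = 107372; w = 0; a(2) = 3*(-15) - 3*(0) = -45; iterating: a(2)=-45, a(3)=-90, a(4)=-135, a(5)=-135, a(6)=0, a(7)=405, a(8)=1215, a(9)=2430, a(10)=3645, a(11)=3645, a(12)=0, a(13)=-10935, a(14)=-32805, a(15)=-65610, a(16)=-98415; answer -98415

-98415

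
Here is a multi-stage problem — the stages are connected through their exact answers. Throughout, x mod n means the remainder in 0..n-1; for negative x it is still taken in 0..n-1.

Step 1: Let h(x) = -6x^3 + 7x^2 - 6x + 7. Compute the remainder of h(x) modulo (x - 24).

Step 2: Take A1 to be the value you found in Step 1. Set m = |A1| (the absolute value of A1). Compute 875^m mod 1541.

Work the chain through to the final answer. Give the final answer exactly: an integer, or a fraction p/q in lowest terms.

Step 1: remainder = value at the root: -6*(24)^3 + 7*(24)^2 - 6*(24)^1 + 7 = (-82944) + (4032) + (-144) + (7) = -79049; answer -79049
Step 2: A1 = -79049; m = 79049; squarings mod 1541: 875^1=875, 875^2=1289, 875^4=323, 875^8=1082, 875^16=1105, 875^32=553, 875^64=691, 875^128=1312, 875^256=47, 875^512=668, 875^1024=875, 875^2048=1289, 875^4096=323, 875^8192=1082, 875^16384=1105, 875^32768=553, 875^65536=691; 875^79049 = 875^1 * 875^8 * 875^64 * 875^128 * 875^1024 * 875^4096 * 875^8192 * 875^65536 = 760 (mod 1541); answer 760

760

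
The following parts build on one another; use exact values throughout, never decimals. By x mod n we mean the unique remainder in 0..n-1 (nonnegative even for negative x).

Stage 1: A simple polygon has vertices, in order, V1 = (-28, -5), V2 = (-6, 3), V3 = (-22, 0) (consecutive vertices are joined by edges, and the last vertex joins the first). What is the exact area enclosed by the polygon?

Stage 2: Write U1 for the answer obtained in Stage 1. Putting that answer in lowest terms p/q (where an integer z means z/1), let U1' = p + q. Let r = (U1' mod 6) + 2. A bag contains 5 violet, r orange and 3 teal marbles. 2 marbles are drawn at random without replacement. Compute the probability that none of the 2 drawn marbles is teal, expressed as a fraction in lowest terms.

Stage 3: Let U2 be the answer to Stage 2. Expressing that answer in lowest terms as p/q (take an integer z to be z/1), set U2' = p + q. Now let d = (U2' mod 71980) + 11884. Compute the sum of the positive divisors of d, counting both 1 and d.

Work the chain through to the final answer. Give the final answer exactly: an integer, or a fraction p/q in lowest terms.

Stage 1: cross terms: (-28*3 - -6*-5)=-114, (-6*0 - -22*3)=66, (-22*-5 - -28*0)=110; twice the area = |62| = 62; area = 31; answer 31
Stage 2: U1 = 31; threaded value p + q = 32; r = 4; total draws C(12,2) = 66; favorable C(9,2) = 36; P = 6/11; answer 6/11
Stage 3: U2 = 6/11; threaded value p + q = 17; d = 11901; 11901 = 3 * 3967; sigma = (1 + 3) * (1 + 3967) = 4 * 3968 = 15872; answer 15872

15872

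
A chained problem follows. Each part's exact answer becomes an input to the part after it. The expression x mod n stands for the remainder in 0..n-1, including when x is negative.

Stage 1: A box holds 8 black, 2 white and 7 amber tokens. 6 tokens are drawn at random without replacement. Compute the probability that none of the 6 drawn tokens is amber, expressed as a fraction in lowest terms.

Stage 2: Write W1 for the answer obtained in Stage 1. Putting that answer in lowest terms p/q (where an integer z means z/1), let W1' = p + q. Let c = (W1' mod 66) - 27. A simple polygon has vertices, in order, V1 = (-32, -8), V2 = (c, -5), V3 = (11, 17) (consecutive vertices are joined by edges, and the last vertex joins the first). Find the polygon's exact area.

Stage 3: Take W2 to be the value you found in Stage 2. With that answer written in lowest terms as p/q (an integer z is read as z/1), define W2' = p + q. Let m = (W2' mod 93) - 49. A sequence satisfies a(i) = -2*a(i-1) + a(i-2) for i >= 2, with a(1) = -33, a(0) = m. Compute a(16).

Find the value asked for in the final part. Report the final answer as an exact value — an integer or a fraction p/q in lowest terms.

5981231

Stage 1: total draws C(17,6) = 12376; favorable C(10,6) = 210; P = 15/884; answer 15/884
Stage 2: W1 = 15/884; threaded value p + q = 899; c = 14; cross terms: (-32*-5 - 14*-8)=272, (14*17 - 11*-5)=293, (11*-8 - -32*17)=456; twice the area = |1021| = 1021; area = 1021/2; answer 1021/2
Stage 3: W2 = 1021/2; threaded value p + q = 1023; m = -49; a(2) = -2*(-33) + 1*(-49) = 17; iterating: a(2)=17, a(3)=-67, a(4)=151, a(5)=-369, a(6)=889, a(7)=-2147, a(8)=5183, a(9)=-12513, a(10)=30209, a(11)=-72931, a(12)=176071, a(13)=-425073, a(14)=1026217, a(15)=-2477507, a(16)=5981231; answer 5981231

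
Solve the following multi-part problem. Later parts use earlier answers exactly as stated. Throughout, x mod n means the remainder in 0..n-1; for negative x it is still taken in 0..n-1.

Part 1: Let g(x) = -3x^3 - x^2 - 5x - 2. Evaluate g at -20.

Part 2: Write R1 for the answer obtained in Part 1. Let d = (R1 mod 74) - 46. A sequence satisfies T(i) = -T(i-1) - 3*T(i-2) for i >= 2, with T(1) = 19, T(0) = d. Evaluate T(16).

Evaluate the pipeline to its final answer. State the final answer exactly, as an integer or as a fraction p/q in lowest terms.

-14833

Part 1: -3*(-20)^3 - 1*(-20)^2 - 5*(-20)^1 - 2 = (24000) + (-400) + (100) + (-2) = 23698; answer 23698
Part 2: R1 = 23698; d = -28; T(2) = -1*(19) - 3*(-28) = 65; iterating: T(2)=65, T(3)=-122, T(4)=-73, T(5)=439, T(6)=-220, T(7)=-1097, T(8)=1757, T(9)=1534, T(10)=-6805, T(11)=2203, T(12)=18212, T(13)=-24821, T(14)=-29815, T(15)=104278, T(16)=-14833; answer -14833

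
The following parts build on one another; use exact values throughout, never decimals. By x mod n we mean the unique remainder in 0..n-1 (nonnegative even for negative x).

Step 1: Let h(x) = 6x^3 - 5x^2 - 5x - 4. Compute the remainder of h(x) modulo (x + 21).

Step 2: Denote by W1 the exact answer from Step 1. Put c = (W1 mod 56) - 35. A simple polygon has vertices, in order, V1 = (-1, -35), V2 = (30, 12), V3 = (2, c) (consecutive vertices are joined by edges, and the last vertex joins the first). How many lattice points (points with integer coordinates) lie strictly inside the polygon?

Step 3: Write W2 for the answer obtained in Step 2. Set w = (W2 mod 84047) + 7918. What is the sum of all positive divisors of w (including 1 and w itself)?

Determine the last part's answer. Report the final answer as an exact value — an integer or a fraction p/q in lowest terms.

12006

Step 1: remainder = value at the root: 6*(-21)^3 - 5*(-21)^2 - 5*(-21)^1 - 4 = (-55566) + (-2205) + (105) + (-4) = -57670; answer -57670
Step 2: W1 = -57670; c = -25; cross terms: (-1*12 - 30*-35)=1038, (30*-25 - 2*12)=-774, (2*-35 - -1*-25)=-95; twice the area = |169| = 169; area = 169/2; boundary points = 1 + 1 + 1 = 3; strictly interior points = area - boundary/2 + 1 = 84; answer 84
Step 3: W2 = 84; w = 8002; 8002 = 2 * 4001; sigma = (1 + 2) * (1 + 4001) = 3 * 4002 = 12006; answer 12006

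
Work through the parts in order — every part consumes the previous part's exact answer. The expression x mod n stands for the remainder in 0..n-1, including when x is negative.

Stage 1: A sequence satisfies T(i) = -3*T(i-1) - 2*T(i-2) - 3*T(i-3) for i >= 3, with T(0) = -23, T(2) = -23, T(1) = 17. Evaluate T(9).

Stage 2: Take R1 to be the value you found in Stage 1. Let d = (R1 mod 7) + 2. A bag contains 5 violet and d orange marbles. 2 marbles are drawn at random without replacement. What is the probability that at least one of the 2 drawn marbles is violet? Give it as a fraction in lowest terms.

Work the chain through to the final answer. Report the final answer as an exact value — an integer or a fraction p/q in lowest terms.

20/21

Stage 1: T(3) = -3*(-23) - 2*(17) - 3*(-23) = 104; iterating: T(3)=104, T(4)=-317, T(5)=812, T(6)=-2114, T(7)=5669, T(8)=-15215, T(9)=40649; answer 40649
Stage 2: R1 = 40649; d = 2; total draws C(7,2) = 21; complement C(2,2) = 1; favorable 21 - 1 = 20; P = 20/21; answer 20/21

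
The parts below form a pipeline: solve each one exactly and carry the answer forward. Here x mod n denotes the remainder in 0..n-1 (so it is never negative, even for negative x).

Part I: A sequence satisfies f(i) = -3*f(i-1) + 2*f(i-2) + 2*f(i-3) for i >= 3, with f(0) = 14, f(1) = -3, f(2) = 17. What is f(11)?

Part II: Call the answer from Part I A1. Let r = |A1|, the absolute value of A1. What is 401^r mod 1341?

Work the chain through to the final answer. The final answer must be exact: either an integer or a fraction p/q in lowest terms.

641

Part I: f(3) = -3*(17) + 2*(-3) + 2*(14) = -29; iterating: f(3)=-29, f(4)=115, f(5)=-369, f(6)=1279, f(7)=-4345, f(8)=14855, f(9)=-50697, f(10)=173111, f(11)=-591017; answer -591017
Part II: A1 = -591017; r = 591017; squarings mod 1341: 401^1=401, 401^2=1222, 401^4=751, 401^8=781, 401^16=1147, 401^32=88, 401^64=1039, 401^128=16, 401^256=256, 401^512=1168, 401^1024=427, 401^2048=1294, 401^4096=868, 401^8192=1123, 401^16384=589, 401^32768=943, 401^65536=166, 401^131072=736, 401^262144=1273, 401^524288=601; 401^591017 = 401^1 * 401^8 * 401^32 * 401^128 * 401^1024 * 401^65536 * 401^524288 = 641 (mod 1341); answer 641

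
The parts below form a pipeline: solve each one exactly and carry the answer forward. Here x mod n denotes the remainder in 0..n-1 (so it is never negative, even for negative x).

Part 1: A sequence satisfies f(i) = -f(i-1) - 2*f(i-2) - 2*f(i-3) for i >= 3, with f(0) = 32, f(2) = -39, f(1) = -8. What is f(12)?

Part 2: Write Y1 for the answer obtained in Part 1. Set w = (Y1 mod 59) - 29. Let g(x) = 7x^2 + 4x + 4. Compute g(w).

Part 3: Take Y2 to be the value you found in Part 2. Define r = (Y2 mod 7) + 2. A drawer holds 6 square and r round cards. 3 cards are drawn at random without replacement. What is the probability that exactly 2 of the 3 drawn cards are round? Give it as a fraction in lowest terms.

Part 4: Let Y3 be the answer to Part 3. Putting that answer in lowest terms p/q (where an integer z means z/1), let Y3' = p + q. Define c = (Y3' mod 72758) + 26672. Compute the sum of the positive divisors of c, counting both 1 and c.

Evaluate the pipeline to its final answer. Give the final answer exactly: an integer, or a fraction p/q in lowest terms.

Part 1: f(3) = -1*(-39) - 2*(-8) - 2*(32) = -9; iterating: f(3)=-9, f(4)=103, f(5)=-7, f(6)=-181, f(7)=-11, f(8)=387, f(9)=-3, f(10)=-749, f(11)=-19, f(12)=1523; answer 1523
Part 2: Y1 = 1523; w = 19; 7*(19)^2 + 4*(19)^1 + 4 = (2527) + (76) + (4) = 2607; answer 2607
Part 3: Y2 = 2607; r = 5; total draws C(11,3) = 165; favorable C(5,2)*C(6,1) = 60; P = 4/11; answer 4/11
Part 4: Y3 = 4/11; threaded value p + q = 15; c = 26687; 26687 is prime, so its only divisors are 1 and 26687; sigma = 1 + 26687 = 26688; answer 26688

26688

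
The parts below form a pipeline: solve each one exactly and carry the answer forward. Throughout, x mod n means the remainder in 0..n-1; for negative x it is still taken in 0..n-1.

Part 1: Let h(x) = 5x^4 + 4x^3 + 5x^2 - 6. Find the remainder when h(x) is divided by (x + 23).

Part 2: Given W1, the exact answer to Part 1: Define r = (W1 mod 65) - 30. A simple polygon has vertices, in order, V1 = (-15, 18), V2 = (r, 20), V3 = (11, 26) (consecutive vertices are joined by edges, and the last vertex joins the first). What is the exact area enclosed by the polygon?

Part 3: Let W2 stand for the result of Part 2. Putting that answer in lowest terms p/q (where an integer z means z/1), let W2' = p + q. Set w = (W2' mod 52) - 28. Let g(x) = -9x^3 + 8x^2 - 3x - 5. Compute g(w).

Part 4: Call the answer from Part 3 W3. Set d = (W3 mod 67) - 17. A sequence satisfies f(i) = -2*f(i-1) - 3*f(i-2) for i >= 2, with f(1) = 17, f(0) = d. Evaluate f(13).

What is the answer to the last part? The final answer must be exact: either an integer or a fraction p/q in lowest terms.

Part 1: remainder = value at the root: 5*(-23)^4 + 4*(-23)^3 + 5*(-23)^2 - 6 = (1399205) + (-48668) + (2645) + (-6) = 1353176; answer 1353176
Part 2: W1 = 1353176; r = -24; cross terms: (-15*20 - -24*18)=132, (-24*26 - 11*20)=-844, (11*18 - -15*26)=588; twice the area = |-124| = 124; area = 62; answer 62
Part 3: W2 = 62; threaded value p + q = 63; w = -17; -9*(-17)^3 + 8*(-17)^2 - 3*(-17)^1 - 5 = (44217) + (2312) + (51) + (-5) = 46575; answer 46575
Part 4: W3 = 46575; d = -7; f(2) = -2*(17) - 3*(-7) = -13; iterating: f(2)=-13, f(3)=-25, f(4)=89, f(5)=-103, f(6)=-61, f(7)=431, f(8)=-679, f(9)=65, f(10)=1907, f(11)=-4009, f(12)=2297, f(13)=7433; answer 7433

7433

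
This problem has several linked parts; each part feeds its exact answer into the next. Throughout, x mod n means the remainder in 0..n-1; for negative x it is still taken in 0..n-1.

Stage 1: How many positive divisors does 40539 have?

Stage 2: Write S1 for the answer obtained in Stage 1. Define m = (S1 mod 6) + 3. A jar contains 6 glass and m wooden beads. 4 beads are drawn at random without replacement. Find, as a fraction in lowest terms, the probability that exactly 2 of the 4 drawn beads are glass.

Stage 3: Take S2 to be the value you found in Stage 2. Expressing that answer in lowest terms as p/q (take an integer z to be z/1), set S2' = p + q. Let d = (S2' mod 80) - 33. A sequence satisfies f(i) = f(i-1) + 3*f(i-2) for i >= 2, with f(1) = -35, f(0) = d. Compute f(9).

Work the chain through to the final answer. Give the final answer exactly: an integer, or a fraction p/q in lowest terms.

Stage 1: 40539 = 3 * 13513; number of divisors = (1+1) * (1+1) = 4; answer 4
Stage 2: S1 = 4; m = 7; total draws C(13,4) = 715; favorable C(6,2)*C(7,2) = 315; P = 63/143; answer 63/143
Stage 3: S2 = 63/143; threaded value p + q = 206; d = 13; f(2) = 1*(-35) + 3*(13) = 4; iterating: f(2)=4, f(3)=-101, f(4)=-89, f(5)=-392, f(6)=-659, f(7)=-1835, f(8)=-3812, f(9)=-9317; answer -9317

-9317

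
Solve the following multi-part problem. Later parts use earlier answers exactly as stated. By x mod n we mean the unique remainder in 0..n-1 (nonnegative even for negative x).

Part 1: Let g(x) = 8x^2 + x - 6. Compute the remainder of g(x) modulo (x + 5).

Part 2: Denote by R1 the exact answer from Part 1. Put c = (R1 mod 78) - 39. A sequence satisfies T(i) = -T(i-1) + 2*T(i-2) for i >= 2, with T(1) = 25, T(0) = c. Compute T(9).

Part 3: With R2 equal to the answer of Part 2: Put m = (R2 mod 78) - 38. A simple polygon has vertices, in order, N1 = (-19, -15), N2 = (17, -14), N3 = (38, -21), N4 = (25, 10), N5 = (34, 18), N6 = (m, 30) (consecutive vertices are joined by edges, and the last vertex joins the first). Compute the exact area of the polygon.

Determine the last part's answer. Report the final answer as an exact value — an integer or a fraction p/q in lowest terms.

Part 1: remainder = value at the root: 8*(-5)^2 + 1*(-5)^1 - 6 = (200) + (-5) + (-6) = 189; answer 189
Part 2: R1 = 189; c = -6; T(2) = -1*(25) + 2*(-6) = -37; iterating: T(2)=-37, T(3)=87, T(4)=-161, T(5)=335, T(6)=-657, T(7)=1327, T(8)=-2641, T(9)=5295; answer 5295
Part 3: R2 = 5295; m = 31; cross terms: (-19*-14 - 17*-15)=521, (17*-21 - 38*-14)=175, (38*10 - 25*-21)=905, (25*18 - 34*10)=110, (34*30 - 31*18)=462, (31*-15 - -19*30)=105; twice the area = |2278| = 2278; area = 1139; answer 1139

1139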